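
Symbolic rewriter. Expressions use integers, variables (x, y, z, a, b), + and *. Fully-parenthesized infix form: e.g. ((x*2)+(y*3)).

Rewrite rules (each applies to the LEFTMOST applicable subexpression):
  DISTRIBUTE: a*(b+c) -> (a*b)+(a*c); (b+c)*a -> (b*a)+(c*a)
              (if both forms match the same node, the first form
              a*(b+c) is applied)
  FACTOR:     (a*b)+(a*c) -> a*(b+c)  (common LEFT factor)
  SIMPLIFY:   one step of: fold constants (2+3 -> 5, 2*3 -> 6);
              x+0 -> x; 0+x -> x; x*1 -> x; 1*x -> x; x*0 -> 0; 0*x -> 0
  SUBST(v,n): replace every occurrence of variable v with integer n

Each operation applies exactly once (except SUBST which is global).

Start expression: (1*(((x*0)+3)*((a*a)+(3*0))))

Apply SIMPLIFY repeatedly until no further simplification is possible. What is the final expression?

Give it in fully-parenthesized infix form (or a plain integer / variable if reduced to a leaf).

Start: (1*(((x*0)+3)*((a*a)+(3*0))))
Step 1: at root: (1*(((x*0)+3)*((a*a)+(3*0)))) -> (((x*0)+3)*((a*a)+(3*0))); overall: (1*(((x*0)+3)*((a*a)+(3*0)))) -> (((x*0)+3)*((a*a)+(3*0)))
Step 2: at LL: (x*0) -> 0; overall: (((x*0)+3)*((a*a)+(3*0))) -> ((0+3)*((a*a)+(3*0)))
Step 3: at L: (0+3) -> 3; overall: ((0+3)*((a*a)+(3*0))) -> (3*((a*a)+(3*0)))
Step 4: at RR: (3*0) -> 0; overall: (3*((a*a)+(3*0))) -> (3*((a*a)+0))
Step 5: at R: ((a*a)+0) -> (a*a); overall: (3*((a*a)+0)) -> (3*(a*a))
Fixed point: (3*(a*a))

Answer: (3*(a*a))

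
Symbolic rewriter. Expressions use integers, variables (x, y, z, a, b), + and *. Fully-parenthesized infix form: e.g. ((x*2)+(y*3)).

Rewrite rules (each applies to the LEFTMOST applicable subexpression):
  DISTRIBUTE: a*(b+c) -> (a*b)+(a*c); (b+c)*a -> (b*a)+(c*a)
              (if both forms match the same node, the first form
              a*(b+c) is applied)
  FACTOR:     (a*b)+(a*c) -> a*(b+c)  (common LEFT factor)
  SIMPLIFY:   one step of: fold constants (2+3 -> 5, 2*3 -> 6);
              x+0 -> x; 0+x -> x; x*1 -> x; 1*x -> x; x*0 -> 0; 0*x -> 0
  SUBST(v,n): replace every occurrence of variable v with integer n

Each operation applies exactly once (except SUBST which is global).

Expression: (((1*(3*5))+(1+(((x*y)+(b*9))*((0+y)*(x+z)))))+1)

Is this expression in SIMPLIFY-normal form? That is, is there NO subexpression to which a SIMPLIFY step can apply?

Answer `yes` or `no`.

Answer: no

Derivation:
Expression: (((1*(3*5))+(1+(((x*y)+(b*9))*((0+y)*(x+z)))))+1)
Scanning for simplifiable subexpressions (pre-order)...
  at root: (((1*(3*5))+(1+(((x*y)+(b*9))*((0+y)*(x+z)))))+1) (not simplifiable)
  at L: ((1*(3*5))+(1+(((x*y)+(b*9))*((0+y)*(x+z))))) (not simplifiable)
  at LL: (1*(3*5)) (SIMPLIFIABLE)
  at LLR: (3*5) (SIMPLIFIABLE)
  at LR: (1+(((x*y)+(b*9))*((0+y)*(x+z)))) (not simplifiable)
  at LRR: (((x*y)+(b*9))*((0+y)*(x+z))) (not simplifiable)
  at LRRL: ((x*y)+(b*9)) (not simplifiable)
  at LRRLL: (x*y) (not simplifiable)
  at LRRLR: (b*9) (not simplifiable)
  at LRRR: ((0+y)*(x+z)) (not simplifiable)
  at LRRRL: (0+y) (SIMPLIFIABLE)
  at LRRRR: (x+z) (not simplifiable)
Found simplifiable subexpr at path LL: (1*(3*5))
One SIMPLIFY step would give: (((3*5)+(1+(((x*y)+(b*9))*((0+y)*(x+z)))))+1)
-> NOT in normal form.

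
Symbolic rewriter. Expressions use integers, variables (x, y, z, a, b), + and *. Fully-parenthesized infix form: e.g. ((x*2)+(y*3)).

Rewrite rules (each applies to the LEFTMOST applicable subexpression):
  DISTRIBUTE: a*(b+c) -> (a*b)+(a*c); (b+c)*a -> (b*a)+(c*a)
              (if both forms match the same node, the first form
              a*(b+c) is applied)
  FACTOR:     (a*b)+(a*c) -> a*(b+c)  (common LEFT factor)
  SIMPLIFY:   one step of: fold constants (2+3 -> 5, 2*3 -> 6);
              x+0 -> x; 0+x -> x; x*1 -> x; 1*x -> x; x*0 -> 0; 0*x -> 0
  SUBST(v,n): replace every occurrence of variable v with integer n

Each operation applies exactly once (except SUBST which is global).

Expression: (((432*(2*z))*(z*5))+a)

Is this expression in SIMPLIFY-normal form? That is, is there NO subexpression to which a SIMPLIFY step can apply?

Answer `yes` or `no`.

Answer: yes

Derivation:
Expression: (((432*(2*z))*(z*5))+a)
Scanning for simplifiable subexpressions (pre-order)...
  at root: (((432*(2*z))*(z*5))+a) (not simplifiable)
  at L: ((432*(2*z))*(z*5)) (not simplifiable)
  at LL: (432*(2*z)) (not simplifiable)
  at LLR: (2*z) (not simplifiable)
  at LR: (z*5) (not simplifiable)
Result: no simplifiable subexpression found -> normal form.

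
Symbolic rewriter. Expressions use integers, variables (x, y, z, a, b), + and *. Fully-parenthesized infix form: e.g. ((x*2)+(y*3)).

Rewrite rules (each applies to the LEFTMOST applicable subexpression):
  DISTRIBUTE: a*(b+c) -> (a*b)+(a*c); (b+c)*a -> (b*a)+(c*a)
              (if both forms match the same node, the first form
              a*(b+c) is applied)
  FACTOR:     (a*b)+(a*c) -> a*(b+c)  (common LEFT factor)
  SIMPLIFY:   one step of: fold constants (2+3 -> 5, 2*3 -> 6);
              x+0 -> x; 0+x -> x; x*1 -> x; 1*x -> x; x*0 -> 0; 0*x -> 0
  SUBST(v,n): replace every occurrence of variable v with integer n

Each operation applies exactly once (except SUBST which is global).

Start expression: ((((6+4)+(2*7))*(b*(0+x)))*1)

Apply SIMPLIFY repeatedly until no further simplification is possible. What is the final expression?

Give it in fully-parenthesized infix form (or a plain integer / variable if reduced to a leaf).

Answer: (24*(b*x))

Derivation:
Start: ((((6+4)+(2*7))*(b*(0+x)))*1)
Step 1: at root: ((((6+4)+(2*7))*(b*(0+x)))*1) -> (((6+4)+(2*7))*(b*(0+x))); overall: ((((6+4)+(2*7))*(b*(0+x)))*1) -> (((6+4)+(2*7))*(b*(0+x)))
Step 2: at LL: (6+4) -> 10; overall: (((6+4)+(2*7))*(b*(0+x))) -> ((10+(2*7))*(b*(0+x)))
Step 3: at LR: (2*7) -> 14; overall: ((10+(2*7))*(b*(0+x))) -> ((10+14)*(b*(0+x)))
Step 4: at L: (10+14) -> 24; overall: ((10+14)*(b*(0+x))) -> (24*(b*(0+x)))
Step 5: at RR: (0+x) -> x; overall: (24*(b*(0+x))) -> (24*(b*x))
Fixed point: (24*(b*x))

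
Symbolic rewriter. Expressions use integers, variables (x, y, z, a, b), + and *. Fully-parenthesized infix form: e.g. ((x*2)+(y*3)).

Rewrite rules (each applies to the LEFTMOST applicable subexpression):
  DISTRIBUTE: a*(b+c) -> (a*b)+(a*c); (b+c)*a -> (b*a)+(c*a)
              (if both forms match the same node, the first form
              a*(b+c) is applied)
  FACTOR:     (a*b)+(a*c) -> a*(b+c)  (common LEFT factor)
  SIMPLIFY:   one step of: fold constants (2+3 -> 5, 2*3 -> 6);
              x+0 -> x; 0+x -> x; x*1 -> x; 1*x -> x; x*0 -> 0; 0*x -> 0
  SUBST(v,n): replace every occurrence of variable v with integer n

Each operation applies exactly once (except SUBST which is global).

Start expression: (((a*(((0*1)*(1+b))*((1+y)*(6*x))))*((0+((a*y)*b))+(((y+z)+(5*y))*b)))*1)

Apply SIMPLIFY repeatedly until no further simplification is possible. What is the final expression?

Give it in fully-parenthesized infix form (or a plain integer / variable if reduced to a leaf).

Answer: 0

Derivation:
Start: (((a*(((0*1)*(1+b))*((1+y)*(6*x))))*((0+((a*y)*b))+(((y+z)+(5*y))*b)))*1)
Step 1: at root: (((a*(((0*1)*(1+b))*((1+y)*(6*x))))*((0+((a*y)*b))+(((y+z)+(5*y))*b)))*1) -> ((a*(((0*1)*(1+b))*((1+y)*(6*x))))*((0+((a*y)*b))+(((y+z)+(5*y))*b))); overall: (((a*(((0*1)*(1+b))*((1+y)*(6*x))))*((0+((a*y)*b))+(((y+z)+(5*y))*b)))*1) -> ((a*(((0*1)*(1+b))*((1+y)*(6*x))))*((0+((a*y)*b))+(((y+z)+(5*y))*b)))
Step 2: at LRLL: (0*1) -> 0; overall: ((a*(((0*1)*(1+b))*((1+y)*(6*x))))*((0+((a*y)*b))+(((y+z)+(5*y))*b))) -> ((a*((0*(1+b))*((1+y)*(6*x))))*((0+((a*y)*b))+(((y+z)+(5*y))*b)))
Step 3: at LRL: (0*(1+b)) -> 0; overall: ((a*((0*(1+b))*((1+y)*(6*x))))*((0+((a*y)*b))+(((y+z)+(5*y))*b))) -> ((a*(0*((1+y)*(6*x))))*((0+((a*y)*b))+(((y+z)+(5*y))*b)))
Step 4: at LR: (0*((1+y)*(6*x))) -> 0; overall: ((a*(0*((1+y)*(6*x))))*((0+((a*y)*b))+(((y+z)+(5*y))*b))) -> ((a*0)*((0+((a*y)*b))+(((y+z)+(5*y))*b)))
Step 5: at L: (a*0) -> 0; overall: ((a*0)*((0+((a*y)*b))+(((y+z)+(5*y))*b))) -> (0*((0+((a*y)*b))+(((y+z)+(5*y))*b)))
Step 6: at root: (0*((0+((a*y)*b))+(((y+z)+(5*y))*b))) -> 0; overall: (0*((0+((a*y)*b))+(((y+z)+(5*y))*b))) -> 0
Fixed point: 0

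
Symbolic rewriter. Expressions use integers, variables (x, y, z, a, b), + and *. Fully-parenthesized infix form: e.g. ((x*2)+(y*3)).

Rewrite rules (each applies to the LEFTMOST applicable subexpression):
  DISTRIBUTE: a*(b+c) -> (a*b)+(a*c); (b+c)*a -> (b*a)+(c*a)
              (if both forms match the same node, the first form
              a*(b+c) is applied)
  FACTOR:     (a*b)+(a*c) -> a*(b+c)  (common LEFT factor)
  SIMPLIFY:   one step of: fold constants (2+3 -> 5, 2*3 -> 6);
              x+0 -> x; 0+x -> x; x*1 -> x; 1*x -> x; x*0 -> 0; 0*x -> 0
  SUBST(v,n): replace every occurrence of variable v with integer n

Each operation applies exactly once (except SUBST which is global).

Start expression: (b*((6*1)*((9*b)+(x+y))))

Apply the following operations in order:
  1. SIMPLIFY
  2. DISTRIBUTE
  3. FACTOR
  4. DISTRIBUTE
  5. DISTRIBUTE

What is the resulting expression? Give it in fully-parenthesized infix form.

Answer: ((b*(6*(9*b)))+(b*(6*(x+y))))

Derivation:
Start: (b*((6*1)*((9*b)+(x+y))))
Apply SIMPLIFY at RL (target: (6*1)): (b*((6*1)*((9*b)+(x+y)))) -> (b*(6*((9*b)+(x+y))))
Apply DISTRIBUTE at R (target: (6*((9*b)+(x+y)))): (b*(6*((9*b)+(x+y)))) -> (b*((6*(9*b))+(6*(x+y))))
Apply FACTOR at R (target: ((6*(9*b))+(6*(x+y)))): (b*((6*(9*b))+(6*(x+y)))) -> (b*(6*((9*b)+(x+y))))
Apply DISTRIBUTE at R (target: (6*((9*b)+(x+y)))): (b*(6*((9*b)+(x+y)))) -> (b*((6*(9*b))+(6*(x+y))))
Apply DISTRIBUTE at root (target: (b*((6*(9*b))+(6*(x+y))))): (b*((6*(9*b))+(6*(x+y)))) -> ((b*(6*(9*b)))+(b*(6*(x+y))))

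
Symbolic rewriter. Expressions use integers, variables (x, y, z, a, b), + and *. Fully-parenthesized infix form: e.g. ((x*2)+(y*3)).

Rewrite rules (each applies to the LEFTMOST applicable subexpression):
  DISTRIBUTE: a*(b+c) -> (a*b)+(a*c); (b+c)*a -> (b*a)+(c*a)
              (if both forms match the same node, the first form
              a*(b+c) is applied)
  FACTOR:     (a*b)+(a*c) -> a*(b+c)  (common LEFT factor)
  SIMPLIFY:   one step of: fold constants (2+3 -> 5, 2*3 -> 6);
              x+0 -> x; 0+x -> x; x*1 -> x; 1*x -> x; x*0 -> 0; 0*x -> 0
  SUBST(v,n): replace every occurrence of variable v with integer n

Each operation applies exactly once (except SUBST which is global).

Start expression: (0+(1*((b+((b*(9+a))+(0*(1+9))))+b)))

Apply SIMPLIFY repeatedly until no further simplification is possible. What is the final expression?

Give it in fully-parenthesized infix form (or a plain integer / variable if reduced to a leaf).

Answer: ((b+(b*(9+a)))+b)

Derivation:
Start: (0+(1*((b+((b*(9+a))+(0*(1+9))))+b)))
Step 1: at root: (0+(1*((b+((b*(9+a))+(0*(1+9))))+b))) -> (1*((b+((b*(9+a))+(0*(1+9))))+b)); overall: (0+(1*((b+((b*(9+a))+(0*(1+9))))+b))) -> (1*((b+((b*(9+a))+(0*(1+9))))+b))
Step 2: at root: (1*((b+((b*(9+a))+(0*(1+9))))+b)) -> ((b+((b*(9+a))+(0*(1+9))))+b); overall: (1*((b+((b*(9+a))+(0*(1+9))))+b)) -> ((b+((b*(9+a))+(0*(1+9))))+b)
Step 3: at LRR: (0*(1+9)) -> 0; overall: ((b+((b*(9+a))+(0*(1+9))))+b) -> ((b+((b*(9+a))+0))+b)
Step 4: at LR: ((b*(9+a))+0) -> (b*(9+a)); overall: ((b+((b*(9+a))+0))+b) -> ((b+(b*(9+a)))+b)
Fixed point: ((b+(b*(9+a)))+b)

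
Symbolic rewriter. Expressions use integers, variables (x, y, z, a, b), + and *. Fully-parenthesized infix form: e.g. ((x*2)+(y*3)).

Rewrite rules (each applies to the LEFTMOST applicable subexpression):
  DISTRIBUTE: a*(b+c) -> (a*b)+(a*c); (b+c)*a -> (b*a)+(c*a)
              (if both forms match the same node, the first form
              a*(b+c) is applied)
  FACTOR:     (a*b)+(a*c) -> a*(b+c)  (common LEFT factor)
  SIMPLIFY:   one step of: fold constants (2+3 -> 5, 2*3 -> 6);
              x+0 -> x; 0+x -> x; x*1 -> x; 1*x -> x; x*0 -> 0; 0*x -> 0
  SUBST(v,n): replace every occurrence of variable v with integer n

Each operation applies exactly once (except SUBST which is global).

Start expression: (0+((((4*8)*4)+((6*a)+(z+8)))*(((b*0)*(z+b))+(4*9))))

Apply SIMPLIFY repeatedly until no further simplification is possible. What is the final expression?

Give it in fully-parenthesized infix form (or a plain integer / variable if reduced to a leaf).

Start: (0+((((4*8)*4)+((6*a)+(z+8)))*(((b*0)*(z+b))+(4*9))))
Step 1: at root: (0+((((4*8)*4)+((6*a)+(z+8)))*(((b*0)*(z+b))+(4*9)))) -> ((((4*8)*4)+((6*a)+(z+8)))*(((b*0)*(z+b))+(4*9))); overall: (0+((((4*8)*4)+((6*a)+(z+8)))*(((b*0)*(z+b))+(4*9)))) -> ((((4*8)*4)+((6*a)+(z+8)))*(((b*0)*(z+b))+(4*9)))
Step 2: at LLL: (4*8) -> 32; overall: ((((4*8)*4)+((6*a)+(z+8)))*(((b*0)*(z+b))+(4*9))) -> (((32*4)+((6*a)+(z+8)))*(((b*0)*(z+b))+(4*9)))
Step 3: at LL: (32*4) -> 128; overall: (((32*4)+((6*a)+(z+8)))*(((b*0)*(z+b))+(4*9))) -> ((128+((6*a)+(z+8)))*(((b*0)*(z+b))+(4*9)))
Step 4: at RLL: (b*0) -> 0; overall: ((128+((6*a)+(z+8)))*(((b*0)*(z+b))+(4*9))) -> ((128+((6*a)+(z+8)))*((0*(z+b))+(4*9)))
Step 5: at RL: (0*(z+b)) -> 0; overall: ((128+((6*a)+(z+8)))*((0*(z+b))+(4*9))) -> ((128+((6*a)+(z+8)))*(0+(4*9)))
Step 6: at R: (0+(4*9)) -> (4*9); overall: ((128+((6*a)+(z+8)))*(0+(4*9))) -> ((128+((6*a)+(z+8)))*(4*9))
Step 7: at R: (4*9) -> 36; overall: ((128+((6*a)+(z+8)))*(4*9)) -> ((128+((6*a)+(z+8)))*36)
Fixed point: ((128+((6*a)+(z+8)))*36)

Answer: ((128+((6*a)+(z+8)))*36)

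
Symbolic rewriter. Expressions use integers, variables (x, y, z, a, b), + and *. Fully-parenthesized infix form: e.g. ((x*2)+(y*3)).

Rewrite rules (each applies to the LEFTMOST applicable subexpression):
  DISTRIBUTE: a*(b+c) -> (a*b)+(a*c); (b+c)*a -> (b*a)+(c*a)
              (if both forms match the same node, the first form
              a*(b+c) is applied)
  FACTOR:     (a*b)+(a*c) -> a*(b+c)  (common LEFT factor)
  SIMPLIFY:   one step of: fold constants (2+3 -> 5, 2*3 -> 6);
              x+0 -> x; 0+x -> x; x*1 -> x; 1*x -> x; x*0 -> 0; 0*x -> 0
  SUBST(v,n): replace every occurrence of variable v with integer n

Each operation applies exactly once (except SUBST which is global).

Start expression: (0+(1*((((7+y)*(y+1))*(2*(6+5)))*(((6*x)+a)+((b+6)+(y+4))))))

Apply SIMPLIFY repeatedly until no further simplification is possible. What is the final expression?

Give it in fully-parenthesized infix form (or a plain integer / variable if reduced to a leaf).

Answer: ((((7+y)*(y+1))*22)*(((6*x)+a)+((b+6)+(y+4))))

Derivation:
Start: (0+(1*((((7+y)*(y+1))*(2*(6+5)))*(((6*x)+a)+((b+6)+(y+4))))))
Step 1: at root: (0+(1*((((7+y)*(y+1))*(2*(6+5)))*(((6*x)+a)+((b+6)+(y+4)))))) -> (1*((((7+y)*(y+1))*(2*(6+5)))*(((6*x)+a)+((b+6)+(y+4))))); overall: (0+(1*((((7+y)*(y+1))*(2*(6+5)))*(((6*x)+a)+((b+6)+(y+4)))))) -> (1*((((7+y)*(y+1))*(2*(6+5)))*(((6*x)+a)+((b+6)+(y+4)))))
Step 2: at root: (1*((((7+y)*(y+1))*(2*(6+5)))*(((6*x)+a)+((b+6)+(y+4))))) -> ((((7+y)*(y+1))*(2*(6+5)))*(((6*x)+a)+((b+6)+(y+4)))); overall: (1*((((7+y)*(y+1))*(2*(6+5)))*(((6*x)+a)+((b+6)+(y+4))))) -> ((((7+y)*(y+1))*(2*(6+5)))*(((6*x)+a)+((b+6)+(y+4))))
Step 3: at LRR: (6+5) -> 11; overall: ((((7+y)*(y+1))*(2*(6+5)))*(((6*x)+a)+((b+6)+(y+4)))) -> ((((7+y)*(y+1))*(2*11))*(((6*x)+a)+((b+6)+(y+4))))
Step 4: at LR: (2*11) -> 22; overall: ((((7+y)*(y+1))*(2*11))*(((6*x)+a)+((b+6)+(y+4)))) -> ((((7+y)*(y+1))*22)*(((6*x)+a)+((b+6)+(y+4))))
Fixed point: ((((7+y)*(y+1))*22)*(((6*x)+a)+((b+6)+(y+4))))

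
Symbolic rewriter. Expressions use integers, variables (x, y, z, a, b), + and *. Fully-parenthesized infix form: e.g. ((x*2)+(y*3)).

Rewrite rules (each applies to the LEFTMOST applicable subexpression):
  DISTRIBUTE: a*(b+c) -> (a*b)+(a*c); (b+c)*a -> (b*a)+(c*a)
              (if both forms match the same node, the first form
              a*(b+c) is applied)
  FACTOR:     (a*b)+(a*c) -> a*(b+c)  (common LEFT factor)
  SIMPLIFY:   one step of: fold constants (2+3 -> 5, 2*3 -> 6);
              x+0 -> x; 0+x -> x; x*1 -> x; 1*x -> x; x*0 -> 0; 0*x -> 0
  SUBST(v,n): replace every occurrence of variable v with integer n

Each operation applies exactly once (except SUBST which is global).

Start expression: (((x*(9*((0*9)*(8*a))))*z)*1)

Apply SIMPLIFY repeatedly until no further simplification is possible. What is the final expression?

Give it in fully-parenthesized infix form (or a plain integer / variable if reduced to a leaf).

Answer: 0

Derivation:
Start: (((x*(9*((0*9)*(8*a))))*z)*1)
Step 1: at root: (((x*(9*((0*9)*(8*a))))*z)*1) -> ((x*(9*((0*9)*(8*a))))*z); overall: (((x*(9*((0*9)*(8*a))))*z)*1) -> ((x*(9*((0*9)*(8*a))))*z)
Step 2: at LRRL: (0*9) -> 0; overall: ((x*(9*((0*9)*(8*a))))*z) -> ((x*(9*(0*(8*a))))*z)
Step 3: at LRR: (0*(8*a)) -> 0; overall: ((x*(9*(0*(8*a))))*z) -> ((x*(9*0))*z)
Step 4: at LR: (9*0) -> 0; overall: ((x*(9*0))*z) -> ((x*0)*z)
Step 5: at L: (x*0) -> 0; overall: ((x*0)*z) -> (0*z)
Step 6: at root: (0*z) -> 0; overall: (0*z) -> 0
Fixed point: 0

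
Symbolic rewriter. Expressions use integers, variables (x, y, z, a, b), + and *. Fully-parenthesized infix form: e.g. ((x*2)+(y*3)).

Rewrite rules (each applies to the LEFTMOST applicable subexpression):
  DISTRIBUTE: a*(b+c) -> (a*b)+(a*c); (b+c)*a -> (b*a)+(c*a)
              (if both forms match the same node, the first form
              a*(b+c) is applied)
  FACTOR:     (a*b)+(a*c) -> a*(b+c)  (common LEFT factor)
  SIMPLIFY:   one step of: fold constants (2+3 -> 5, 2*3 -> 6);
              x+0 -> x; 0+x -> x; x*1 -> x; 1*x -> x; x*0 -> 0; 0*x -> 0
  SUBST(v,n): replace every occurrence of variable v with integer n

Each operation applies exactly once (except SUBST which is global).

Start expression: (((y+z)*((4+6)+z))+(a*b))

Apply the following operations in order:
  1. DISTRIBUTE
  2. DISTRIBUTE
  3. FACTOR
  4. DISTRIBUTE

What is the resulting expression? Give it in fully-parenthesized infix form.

Answer: (((((y+z)*4)+((y+z)*6))+((y+z)*z))+(a*b))

Derivation:
Start: (((y+z)*((4+6)+z))+(a*b))
Apply DISTRIBUTE at L (target: ((y+z)*((4+6)+z))): (((y+z)*((4+6)+z))+(a*b)) -> ((((y+z)*(4+6))+((y+z)*z))+(a*b))
Apply DISTRIBUTE at LL (target: ((y+z)*(4+6))): ((((y+z)*(4+6))+((y+z)*z))+(a*b)) -> (((((y+z)*4)+((y+z)*6))+((y+z)*z))+(a*b))
Apply FACTOR at LL (target: (((y+z)*4)+((y+z)*6))): (((((y+z)*4)+((y+z)*6))+((y+z)*z))+(a*b)) -> ((((y+z)*(4+6))+((y+z)*z))+(a*b))
Apply DISTRIBUTE at LL (target: ((y+z)*(4+6))): ((((y+z)*(4+6))+((y+z)*z))+(a*b)) -> (((((y+z)*4)+((y+z)*6))+((y+z)*z))+(a*b))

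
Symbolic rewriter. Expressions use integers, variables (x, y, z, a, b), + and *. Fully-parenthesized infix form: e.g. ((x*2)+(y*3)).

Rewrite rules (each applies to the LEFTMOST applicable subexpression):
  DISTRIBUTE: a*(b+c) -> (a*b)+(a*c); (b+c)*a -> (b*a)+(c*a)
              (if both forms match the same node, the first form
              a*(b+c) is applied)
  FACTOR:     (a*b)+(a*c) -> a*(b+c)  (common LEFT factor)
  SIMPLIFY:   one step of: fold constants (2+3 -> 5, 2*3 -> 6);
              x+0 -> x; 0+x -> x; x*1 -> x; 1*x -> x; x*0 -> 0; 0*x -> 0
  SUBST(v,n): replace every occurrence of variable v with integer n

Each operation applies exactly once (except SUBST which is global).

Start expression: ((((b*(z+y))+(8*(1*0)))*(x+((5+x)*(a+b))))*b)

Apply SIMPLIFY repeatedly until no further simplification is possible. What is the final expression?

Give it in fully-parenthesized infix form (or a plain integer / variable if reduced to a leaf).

Answer: (((b*(z+y))*(x+((5+x)*(a+b))))*b)

Derivation:
Start: ((((b*(z+y))+(8*(1*0)))*(x+((5+x)*(a+b))))*b)
Step 1: at LLRR: (1*0) -> 0; overall: ((((b*(z+y))+(8*(1*0)))*(x+((5+x)*(a+b))))*b) -> ((((b*(z+y))+(8*0))*(x+((5+x)*(a+b))))*b)
Step 2: at LLR: (8*0) -> 0; overall: ((((b*(z+y))+(8*0))*(x+((5+x)*(a+b))))*b) -> ((((b*(z+y))+0)*(x+((5+x)*(a+b))))*b)
Step 3: at LL: ((b*(z+y))+0) -> (b*(z+y)); overall: ((((b*(z+y))+0)*(x+((5+x)*(a+b))))*b) -> (((b*(z+y))*(x+((5+x)*(a+b))))*b)
Fixed point: (((b*(z+y))*(x+((5+x)*(a+b))))*b)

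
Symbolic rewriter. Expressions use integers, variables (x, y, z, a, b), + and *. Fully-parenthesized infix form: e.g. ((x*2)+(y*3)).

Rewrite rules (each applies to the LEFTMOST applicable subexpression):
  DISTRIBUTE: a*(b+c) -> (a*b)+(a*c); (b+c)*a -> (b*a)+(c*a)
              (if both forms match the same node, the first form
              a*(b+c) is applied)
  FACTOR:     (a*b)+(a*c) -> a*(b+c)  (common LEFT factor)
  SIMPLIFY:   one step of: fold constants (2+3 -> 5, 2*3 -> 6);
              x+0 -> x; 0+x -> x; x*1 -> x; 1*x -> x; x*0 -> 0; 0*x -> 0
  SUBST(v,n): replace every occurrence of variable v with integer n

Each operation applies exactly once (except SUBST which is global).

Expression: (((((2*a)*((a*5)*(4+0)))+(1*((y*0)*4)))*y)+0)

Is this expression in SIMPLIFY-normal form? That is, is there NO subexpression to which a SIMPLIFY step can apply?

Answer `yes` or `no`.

Expression: (((((2*a)*((a*5)*(4+0)))+(1*((y*0)*4)))*y)+0)
Scanning for simplifiable subexpressions (pre-order)...
  at root: (((((2*a)*((a*5)*(4+0)))+(1*((y*0)*4)))*y)+0) (SIMPLIFIABLE)
  at L: ((((2*a)*((a*5)*(4+0)))+(1*((y*0)*4)))*y) (not simplifiable)
  at LL: (((2*a)*((a*5)*(4+0)))+(1*((y*0)*4))) (not simplifiable)
  at LLL: ((2*a)*((a*5)*(4+0))) (not simplifiable)
  at LLLL: (2*a) (not simplifiable)
  at LLLR: ((a*5)*(4+0)) (not simplifiable)
  at LLLRL: (a*5) (not simplifiable)
  at LLLRR: (4+0) (SIMPLIFIABLE)
  at LLR: (1*((y*0)*4)) (SIMPLIFIABLE)
  at LLRR: ((y*0)*4) (not simplifiable)
  at LLRRL: (y*0) (SIMPLIFIABLE)
Found simplifiable subexpr at path root: (((((2*a)*((a*5)*(4+0)))+(1*((y*0)*4)))*y)+0)
One SIMPLIFY step would give: ((((2*a)*((a*5)*(4+0)))+(1*((y*0)*4)))*y)
-> NOT in normal form.

Answer: no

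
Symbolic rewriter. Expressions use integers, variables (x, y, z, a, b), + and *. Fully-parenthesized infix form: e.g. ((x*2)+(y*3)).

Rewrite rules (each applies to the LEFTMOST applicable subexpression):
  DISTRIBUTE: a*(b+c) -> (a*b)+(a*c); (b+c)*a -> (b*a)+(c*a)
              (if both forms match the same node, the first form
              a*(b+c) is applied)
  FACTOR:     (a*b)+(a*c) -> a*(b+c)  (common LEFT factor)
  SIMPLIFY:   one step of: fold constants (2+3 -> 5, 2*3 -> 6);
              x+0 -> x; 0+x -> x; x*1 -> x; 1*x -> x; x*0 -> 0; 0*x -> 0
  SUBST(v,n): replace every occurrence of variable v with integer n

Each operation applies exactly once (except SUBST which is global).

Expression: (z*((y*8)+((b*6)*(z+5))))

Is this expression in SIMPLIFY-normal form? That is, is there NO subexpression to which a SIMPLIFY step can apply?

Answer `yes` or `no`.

Answer: yes

Derivation:
Expression: (z*((y*8)+((b*6)*(z+5))))
Scanning for simplifiable subexpressions (pre-order)...
  at root: (z*((y*8)+((b*6)*(z+5)))) (not simplifiable)
  at R: ((y*8)+((b*6)*(z+5))) (not simplifiable)
  at RL: (y*8) (not simplifiable)
  at RR: ((b*6)*(z+5)) (not simplifiable)
  at RRL: (b*6) (not simplifiable)
  at RRR: (z+5) (not simplifiable)
Result: no simplifiable subexpression found -> normal form.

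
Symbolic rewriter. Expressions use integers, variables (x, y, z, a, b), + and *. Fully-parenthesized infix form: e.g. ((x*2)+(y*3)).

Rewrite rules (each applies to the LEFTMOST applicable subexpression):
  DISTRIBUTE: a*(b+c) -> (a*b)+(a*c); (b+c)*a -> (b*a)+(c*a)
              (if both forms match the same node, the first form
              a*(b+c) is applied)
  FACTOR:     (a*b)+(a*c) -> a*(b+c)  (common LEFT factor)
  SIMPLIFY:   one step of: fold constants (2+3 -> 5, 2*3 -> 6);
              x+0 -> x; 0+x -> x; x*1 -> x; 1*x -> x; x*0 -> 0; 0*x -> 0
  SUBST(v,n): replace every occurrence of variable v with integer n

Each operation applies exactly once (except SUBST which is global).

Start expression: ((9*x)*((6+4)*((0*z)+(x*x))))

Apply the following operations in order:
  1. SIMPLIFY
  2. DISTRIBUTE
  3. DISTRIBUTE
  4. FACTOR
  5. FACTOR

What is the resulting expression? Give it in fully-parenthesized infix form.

Start: ((9*x)*((6+4)*((0*z)+(x*x))))
Apply SIMPLIFY at RL (target: (6+4)): ((9*x)*((6+4)*((0*z)+(x*x)))) -> ((9*x)*(10*((0*z)+(x*x))))
Apply DISTRIBUTE at R (target: (10*((0*z)+(x*x)))): ((9*x)*(10*((0*z)+(x*x)))) -> ((9*x)*((10*(0*z))+(10*(x*x))))
Apply DISTRIBUTE at root (target: ((9*x)*((10*(0*z))+(10*(x*x))))): ((9*x)*((10*(0*z))+(10*(x*x)))) -> (((9*x)*(10*(0*z)))+((9*x)*(10*(x*x))))
Apply FACTOR at root (target: (((9*x)*(10*(0*z)))+((9*x)*(10*(x*x))))): (((9*x)*(10*(0*z)))+((9*x)*(10*(x*x)))) -> ((9*x)*((10*(0*z))+(10*(x*x))))
Apply FACTOR at R (target: ((10*(0*z))+(10*(x*x)))): ((9*x)*((10*(0*z))+(10*(x*x)))) -> ((9*x)*(10*((0*z)+(x*x))))

Answer: ((9*x)*(10*((0*z)+(x*x))))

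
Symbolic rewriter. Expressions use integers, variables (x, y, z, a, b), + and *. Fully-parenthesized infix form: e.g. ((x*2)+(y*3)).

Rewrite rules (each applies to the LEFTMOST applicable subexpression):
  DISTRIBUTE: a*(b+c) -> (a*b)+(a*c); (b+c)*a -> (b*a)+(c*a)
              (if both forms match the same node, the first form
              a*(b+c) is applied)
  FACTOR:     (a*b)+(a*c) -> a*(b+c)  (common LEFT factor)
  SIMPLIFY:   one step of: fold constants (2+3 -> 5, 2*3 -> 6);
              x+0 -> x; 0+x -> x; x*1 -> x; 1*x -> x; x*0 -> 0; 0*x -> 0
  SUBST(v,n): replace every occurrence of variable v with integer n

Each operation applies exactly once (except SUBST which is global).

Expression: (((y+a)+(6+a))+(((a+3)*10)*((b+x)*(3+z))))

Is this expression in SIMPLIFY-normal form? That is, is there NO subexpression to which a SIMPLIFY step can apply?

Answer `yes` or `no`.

Expression: (((y+a)+(6+a))+(((a+3)*10)*((b+x)*(3+z))))
Scanning for simplifiable subexpressions (pre-order)...
  at root: (((y+a)+(6+a))+(((a+3)*10)*((b+x)*(3+z)))) (not simplifiable)
  at L: ((y+a)+(6+a)) (not simplifiable)
  at LL: (y+a) (not simplifiable)
  at LR: (6+a) (not simplifiable)
  at R: (((a+3)*10)*((b+x)*(3+z))) (not simplifiable)
  at RL: ((a+3)*10) (not simplifiable)
  at RLL: (a+3) (not simplifiable)
  at RR: ((b+x)*(3+z)) (not simplifiable)
  at RRL: (b+x) (not simplifiable)
  at RRR: (3+z) (not simplifiable)
Result: no simplifiable subexpression found -> normal form.

Answer: yes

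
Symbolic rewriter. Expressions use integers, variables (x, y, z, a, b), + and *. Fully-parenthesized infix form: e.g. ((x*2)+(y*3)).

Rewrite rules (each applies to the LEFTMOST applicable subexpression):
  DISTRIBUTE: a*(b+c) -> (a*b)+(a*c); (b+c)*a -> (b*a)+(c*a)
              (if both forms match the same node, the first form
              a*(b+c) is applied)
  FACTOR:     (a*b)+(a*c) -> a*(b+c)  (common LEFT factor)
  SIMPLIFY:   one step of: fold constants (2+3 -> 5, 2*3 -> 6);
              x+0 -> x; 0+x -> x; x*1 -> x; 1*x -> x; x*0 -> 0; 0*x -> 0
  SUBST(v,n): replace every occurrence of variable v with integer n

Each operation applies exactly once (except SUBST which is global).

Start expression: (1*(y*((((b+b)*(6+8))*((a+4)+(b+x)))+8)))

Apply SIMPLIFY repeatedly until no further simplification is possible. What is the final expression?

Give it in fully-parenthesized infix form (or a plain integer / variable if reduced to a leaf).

Start: (1*(y*((((b+b)*(6+8))*((a+4)+(b+x)))+8)))
Step 1: at root: (1*(y*((((b+b)*(6+8))*((a+4)+(b+x)))+8))) -> (y*((((b+b)*(6+8))*((a+4)+(b+x)))+8)); overall: (1*(y*((((b+b)*(6+8))*((a+4)+(b+x)))+8))) -> (y*((((b+b)*(6+8))*((a+4)+(b+x)))+8))
Step 2: at RLLR: (6+8) -> 14; overall: (y*((((b+b)*(6+8))*((a+4)+(b+x)))+8)) -> (y*((((b+b)*14)*((a+4)+(b+x)))+8))
Fixed point: (y*((((b+b)*14)*((a+4)+(b+x)))+8))

Answer: (y*((((b+b)*14)*((a+4)+(b+x)))+8))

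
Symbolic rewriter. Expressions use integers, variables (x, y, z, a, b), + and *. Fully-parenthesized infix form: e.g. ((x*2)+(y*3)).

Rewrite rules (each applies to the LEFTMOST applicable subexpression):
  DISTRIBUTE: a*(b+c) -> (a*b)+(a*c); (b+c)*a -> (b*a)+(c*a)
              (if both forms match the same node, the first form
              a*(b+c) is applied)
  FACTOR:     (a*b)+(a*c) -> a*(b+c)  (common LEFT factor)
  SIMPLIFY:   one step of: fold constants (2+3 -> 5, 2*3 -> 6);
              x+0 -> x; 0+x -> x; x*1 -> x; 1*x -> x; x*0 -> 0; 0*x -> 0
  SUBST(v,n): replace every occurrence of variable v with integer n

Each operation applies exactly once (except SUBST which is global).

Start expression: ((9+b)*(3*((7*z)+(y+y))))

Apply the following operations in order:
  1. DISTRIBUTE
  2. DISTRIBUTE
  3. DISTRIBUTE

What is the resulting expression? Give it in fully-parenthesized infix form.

Answer: (((9*(3*(7*z)))+(9*(3*(y+y))))+(b*(3*((7*z)+(y+y)))))

Derivation:
Start: ((9+b)*(3*((7*z)+(y+y))))
Apply DISTRIBUTE at root (target: ((9+b)*(3*((7*z)+(y+y))))): ((9+b)*(3*((7*z)+(y+y)))) -> ((9*(3*((7*z)+(y+y))))+(b*(3*((7*z)+(y+y)))))
Apply DISTRIBUTE at LR (target: (3*((7*z)+(y+y)))): ((9*(3*((7*z)+(y+y))))+(b*(3*((7*z)+(y+y))))) -> ((9*((3*(7*z))+(3*(y+y))))+(b*(3*((7*z)+(y+y)))))
Apply DISTRIBUTE at L (target: (9*((3*(7*z))+(3*(y+y))))): ((9*((3*(7*z))+(3*(y+y))))+(b*(3*((7*z)+(y+y))))) -> (((9*(3*(7*z)))+(9*(3*(y+y))))+(b*(3*((7*z)+(y+y)))))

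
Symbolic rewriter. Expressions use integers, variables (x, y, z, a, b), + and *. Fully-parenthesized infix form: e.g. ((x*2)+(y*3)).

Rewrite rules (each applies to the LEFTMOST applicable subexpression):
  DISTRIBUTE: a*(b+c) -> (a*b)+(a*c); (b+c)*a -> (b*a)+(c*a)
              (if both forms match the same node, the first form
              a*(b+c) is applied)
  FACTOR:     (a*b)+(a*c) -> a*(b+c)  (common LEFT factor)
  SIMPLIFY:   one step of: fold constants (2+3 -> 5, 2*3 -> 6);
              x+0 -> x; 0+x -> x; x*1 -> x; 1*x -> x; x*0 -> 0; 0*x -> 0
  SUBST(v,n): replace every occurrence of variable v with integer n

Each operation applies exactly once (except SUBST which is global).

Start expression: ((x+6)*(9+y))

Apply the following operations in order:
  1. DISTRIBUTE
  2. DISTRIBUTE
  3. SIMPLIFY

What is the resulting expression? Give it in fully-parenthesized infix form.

Start: ((x+6)*(9+y))
Apply DISTRIBUTE at root (target: ((x+6)*(9+y))): ((x+6)*(9+y)) -> (((x+6)*9)+((x+6)*y))
Apply DISTRIBUTE at L (target: ((x+6)*9)): (((x+6)*9)+((x+6)*y)) -> (((x*9)+(6*9))+((x+6)*y))
Apply SIMPLIFY at LR (target: (6*9)): (((x*9)+(6*9))+((x+6)*y)) -> (((x*9)+54)+((x+6)*y))

Answer: (((x*9)+54)+((x+6)*y))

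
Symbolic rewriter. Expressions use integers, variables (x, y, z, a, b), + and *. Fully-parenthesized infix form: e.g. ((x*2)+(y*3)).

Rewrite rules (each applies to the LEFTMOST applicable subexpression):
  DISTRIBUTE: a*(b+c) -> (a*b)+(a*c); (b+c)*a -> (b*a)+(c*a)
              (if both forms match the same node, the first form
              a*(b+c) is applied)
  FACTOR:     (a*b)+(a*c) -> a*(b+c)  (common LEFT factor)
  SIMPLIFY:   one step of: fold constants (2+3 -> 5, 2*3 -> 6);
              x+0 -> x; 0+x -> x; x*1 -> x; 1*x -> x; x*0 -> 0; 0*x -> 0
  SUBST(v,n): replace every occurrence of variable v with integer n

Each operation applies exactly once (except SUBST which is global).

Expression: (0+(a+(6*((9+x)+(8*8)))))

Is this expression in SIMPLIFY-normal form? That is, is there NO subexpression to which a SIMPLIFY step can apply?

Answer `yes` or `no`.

Answer: no

Derivation:
Expression: (0+(a+(6*((9+x)+(8*8)))))
Scanning for simplifiable subexpressions (pre-order)...
  at root: (0+(a+(6*((9+x)+(8*8))))) (SIMPLIFIABLE)
  at R: (a+(6*((9+x)+(8*8)))) (not simplifiable)
  at RR: (6*((9+x)+(8*8))) (not simplifiable)
  at RRR: ((9+x)+(8*8)) (not simplifiable)
  at RRRL: (9+x) (not simplifiable)
  at RRRR: (8*8) (SIMPLIFIABLE)
Found simplifiable subexpr at path root: (0+(a+(6*((9+x)+(8*8)))))
One SIMPLIFY step would give: (a+(6*((9+x)+(8*8))))
-> NOT in normal form.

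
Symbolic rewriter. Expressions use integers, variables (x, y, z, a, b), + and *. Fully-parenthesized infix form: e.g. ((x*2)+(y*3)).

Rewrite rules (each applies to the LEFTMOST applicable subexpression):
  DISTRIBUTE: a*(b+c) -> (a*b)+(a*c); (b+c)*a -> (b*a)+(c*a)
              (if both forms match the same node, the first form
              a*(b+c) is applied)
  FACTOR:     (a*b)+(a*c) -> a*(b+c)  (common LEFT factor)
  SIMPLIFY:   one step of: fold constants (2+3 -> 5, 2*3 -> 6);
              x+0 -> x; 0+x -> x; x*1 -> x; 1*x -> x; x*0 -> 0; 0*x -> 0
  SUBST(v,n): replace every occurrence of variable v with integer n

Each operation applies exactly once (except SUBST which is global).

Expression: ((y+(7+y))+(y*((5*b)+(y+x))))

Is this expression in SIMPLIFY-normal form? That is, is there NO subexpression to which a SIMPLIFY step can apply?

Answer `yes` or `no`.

Answer: yes

Derivation:
Expression: ((y+(7+y))+(y*((5*b)+(y+x))))
Scanning for simplifiable subexpressions (pre-order)...
  at root: ((y+(7+y))+(y*((5*b)+(y+x)))) (not simplifiable)
  at L: (y+(7+y)) (not simplifiable)
  at LR: (7+y) (not simplifiable)
  at R: (y*((5*b)+(y+x))) (not simplifiable)
  at RR: ((5*b)+(y+x)) (not simplifiable)
  at RRL: (5*b) (not simplifiable)
  at RRR: (y+x) (not simplifiable)
Result: no simplifiable subexpression found -> normal form.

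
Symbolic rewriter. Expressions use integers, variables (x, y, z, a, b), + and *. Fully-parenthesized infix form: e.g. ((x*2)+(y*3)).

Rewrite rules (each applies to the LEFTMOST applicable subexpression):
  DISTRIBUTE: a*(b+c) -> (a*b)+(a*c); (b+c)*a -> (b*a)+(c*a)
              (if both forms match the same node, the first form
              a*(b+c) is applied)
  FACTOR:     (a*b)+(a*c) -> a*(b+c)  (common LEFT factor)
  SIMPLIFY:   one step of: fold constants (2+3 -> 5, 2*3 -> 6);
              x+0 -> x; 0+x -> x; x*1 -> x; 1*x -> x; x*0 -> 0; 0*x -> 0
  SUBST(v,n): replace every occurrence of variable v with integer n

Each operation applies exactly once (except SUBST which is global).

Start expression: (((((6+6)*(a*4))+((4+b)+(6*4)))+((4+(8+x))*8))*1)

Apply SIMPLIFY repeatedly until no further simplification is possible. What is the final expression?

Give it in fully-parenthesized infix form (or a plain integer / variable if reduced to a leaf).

Start: (((((6+6)*(a*4))+((4+b)+(6*4)))+((4+(8+x))*8))*1)
Step 1: at root: (((((6+6)*(a*4))+((4+b)+(6*4)))+((4+(8+x))*8))*1) -> ((((6+6)*(a*4))+((4+b)+(6*4)))+((4+(8+x))*8)); overall: (((((6+6)*(a*4))+((4+b)+(6*4)))+((4+(8+x))*8))*1) -> ((((6+6)*(a*4))+((4+b)+(6*4)))+((4+(8+x))*8))
Step 2: at LLL: (6+6) -> 12; overall: ((((6+6)*(a*4))+((4+b)+(6*4)))+((4+(8+x))*8)) -> (((12*(a*4))+((4+b)+(6*4)))+((4+(8+x))*8))
Step 3: at LRR: (6*4) -> 24; overall: (((12*(a*4))+((4+b)+(6*4)))+((4+(8+x))*8)) -> (((12*(a*4))+((4+b)+24))+((4+(8+x))*8))
Fixed point: (((12*(a*4))+((4+b)+24))+((4+(8+x))*8))

Answer: (((12*(a*4))+((4+b)+24))+((4+(8+x))*8))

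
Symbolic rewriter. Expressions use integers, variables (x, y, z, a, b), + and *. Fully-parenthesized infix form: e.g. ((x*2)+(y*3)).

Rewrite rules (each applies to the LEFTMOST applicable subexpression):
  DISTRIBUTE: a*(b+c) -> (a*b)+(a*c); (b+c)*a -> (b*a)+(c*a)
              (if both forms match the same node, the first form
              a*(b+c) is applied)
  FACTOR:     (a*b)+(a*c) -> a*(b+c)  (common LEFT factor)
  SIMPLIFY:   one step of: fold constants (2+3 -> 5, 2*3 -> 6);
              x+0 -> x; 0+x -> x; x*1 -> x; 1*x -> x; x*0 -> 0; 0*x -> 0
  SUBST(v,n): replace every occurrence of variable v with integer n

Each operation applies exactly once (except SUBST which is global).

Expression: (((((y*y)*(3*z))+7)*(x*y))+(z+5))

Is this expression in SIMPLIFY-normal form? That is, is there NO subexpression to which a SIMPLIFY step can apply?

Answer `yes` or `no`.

Expression: (((((y*y)*(3*z))+7)*(x*y))+(z+5))
Scanning for simplifiable subexpressions (pre-order)...
  at root: (((((y*y)*(3*z))+7)*(x*y))+(z+5)) (not simplifiable)
  at L: ((((y*y)*(3*z))+7)*(x*y)) (not simplifiable)
  at LL: (((y*y)*(3*z))+7) (not simplifiable)
  at LLL: ((y*y)*(3*z)) (not simplifiable)
  at LLLL: (y*y) (not simplifiable)
  at LLLR: (3*z) (not simplifiable)
  at LR: (x*y) (not simplifiable)
  at R: (z+5) (not simplifiable)
Result: no simplifiable subexpression found -> normal form.

Answer: yes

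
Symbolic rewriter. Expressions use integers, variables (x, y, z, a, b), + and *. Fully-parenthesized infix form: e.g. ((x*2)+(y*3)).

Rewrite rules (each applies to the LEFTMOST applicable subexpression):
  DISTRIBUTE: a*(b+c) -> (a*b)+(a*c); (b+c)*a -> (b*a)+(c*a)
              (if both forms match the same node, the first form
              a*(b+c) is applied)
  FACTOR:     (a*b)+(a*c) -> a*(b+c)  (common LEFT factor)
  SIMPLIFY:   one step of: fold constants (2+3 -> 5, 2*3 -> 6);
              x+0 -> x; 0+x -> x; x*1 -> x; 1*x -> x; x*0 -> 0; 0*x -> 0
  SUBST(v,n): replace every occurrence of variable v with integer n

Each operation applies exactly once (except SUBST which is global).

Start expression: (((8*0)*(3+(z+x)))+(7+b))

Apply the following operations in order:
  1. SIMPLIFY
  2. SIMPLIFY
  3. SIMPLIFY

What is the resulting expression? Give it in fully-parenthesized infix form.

Start: (((8*0)*(3+(z+x)))+(7+b))
Apply SIMPLIFY at LL (target: (8*0)): (((8*0)*(3+(z+x)))+(7+b)) -> ((0*(3+(z+x)))+(7+b))
Apply SIMPLIFY at L (target: (0*(3+(z+x)))): ((0*(3+(z+x)))+(7+b)) -> (0+(7+b))
Apply SIMPLIFY at root (target: (0+(7+b))): (0+(7+b)) -> (7+b)

Answer: (7+b)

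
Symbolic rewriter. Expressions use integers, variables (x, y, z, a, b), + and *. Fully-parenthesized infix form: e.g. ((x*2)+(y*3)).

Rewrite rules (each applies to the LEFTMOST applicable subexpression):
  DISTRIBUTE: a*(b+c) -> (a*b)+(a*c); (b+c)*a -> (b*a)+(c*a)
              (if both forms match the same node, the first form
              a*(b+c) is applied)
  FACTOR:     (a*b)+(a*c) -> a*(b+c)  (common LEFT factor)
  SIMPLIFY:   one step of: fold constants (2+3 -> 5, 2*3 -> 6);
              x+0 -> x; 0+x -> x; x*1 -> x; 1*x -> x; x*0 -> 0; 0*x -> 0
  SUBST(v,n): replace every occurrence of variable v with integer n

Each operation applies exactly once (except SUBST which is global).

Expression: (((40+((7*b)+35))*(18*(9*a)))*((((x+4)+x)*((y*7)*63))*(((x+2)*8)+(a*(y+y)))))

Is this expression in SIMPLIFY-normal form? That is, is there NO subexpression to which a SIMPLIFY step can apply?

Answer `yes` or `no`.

Answer: yes

Derivation:
Expression: (((40+((7*b)+35))*(18*(9*a)))*((((x+4)+x)*((y*7)*63))*(((x+2)*8)+(a*(y+y)))))
Scanning for simplifiable subexpressions (pre-order)...
  at root: (((40+((7*b)+35))*(18*(9*a)))*((((x+4)+x)*((y*7)*63))*(((x+2)*8)+(a*(y+y))))) (not simplifiable)
  at L: ((40+((7*b)+35))*(18*(9*a))) (not simplifiable)
  at LL: (40+((7*b)+35)) (not simplifiable)
  at LLR: ((7*b)+35) (not simplifiable)
  at LLRL: (7*b) (not simplifiable)
  at LR: (18*(9*a)) (not simplifiable)
  at LRR: (9*a) (not simplifiable)
  at R: ((((x+4)+x)*((y*7)*63))*(((x+2)*8)+(a*(y+y)))) (not simplifiable)
  at RL: (((x+4)+x)*((y*7)*63)) (not simplifiable)
  at RLL: ((x+4)+x) (not simplifiable)
  at RLLL: (x+4) (not simplifiable)
  at RLR: ((y*7)*63) (not simplifiable)
  at RLRL: (y*7) (not simplifiable)
  at RR: (((x+2)*8)+(a*(y+y))) (not simplifiable)
  at RRL: ((x+2)*8) (not simplifiable)
  at RRLL: (x+2) (not simplifiable)
  at RRR: (a*(y+y)) (not simplifiable)
  at RRRR: (y+y) (not simplifiable)
Result: no simplifiable subexpression found -> normal form.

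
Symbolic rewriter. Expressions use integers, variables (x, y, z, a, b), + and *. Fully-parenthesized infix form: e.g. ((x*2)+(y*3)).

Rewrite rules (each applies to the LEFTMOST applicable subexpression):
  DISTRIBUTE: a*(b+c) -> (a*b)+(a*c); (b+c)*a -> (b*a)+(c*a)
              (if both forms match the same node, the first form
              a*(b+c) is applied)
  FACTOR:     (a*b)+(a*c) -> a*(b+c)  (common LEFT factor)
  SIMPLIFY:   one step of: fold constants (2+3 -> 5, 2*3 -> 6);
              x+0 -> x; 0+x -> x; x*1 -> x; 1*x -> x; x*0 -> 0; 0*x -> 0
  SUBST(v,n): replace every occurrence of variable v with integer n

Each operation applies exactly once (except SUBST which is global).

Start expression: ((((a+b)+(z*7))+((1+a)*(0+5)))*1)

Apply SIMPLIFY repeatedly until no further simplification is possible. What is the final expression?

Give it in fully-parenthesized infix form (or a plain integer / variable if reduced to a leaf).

Answer: (((a+b)+(z*7))+((1+a)*5))

Derivation:
Start: ((((a+b)+(z*7))+((1+a)*(0+5)))*1)
Step 1: at root: ((((a+b)+(z*7))+((1+a)*(0+5)))*1) -> (((a+b)+(z*7))+((1+a)*(0+5))); overall: ((((a+b)+(z*7))+((1+a)*(0+5)))*1) -> (((a+b)+(z*7))+((1+a)*(0+5)))
Step 2: at RR: (0+5) -> 5; overall: (((a+b)+(z*7))+((1+a)*(0+5))) -> (((a+b)+(z*7))+((1+a)*5))
Fixed point: (((a+b)+(z*7))+((1+a)*5))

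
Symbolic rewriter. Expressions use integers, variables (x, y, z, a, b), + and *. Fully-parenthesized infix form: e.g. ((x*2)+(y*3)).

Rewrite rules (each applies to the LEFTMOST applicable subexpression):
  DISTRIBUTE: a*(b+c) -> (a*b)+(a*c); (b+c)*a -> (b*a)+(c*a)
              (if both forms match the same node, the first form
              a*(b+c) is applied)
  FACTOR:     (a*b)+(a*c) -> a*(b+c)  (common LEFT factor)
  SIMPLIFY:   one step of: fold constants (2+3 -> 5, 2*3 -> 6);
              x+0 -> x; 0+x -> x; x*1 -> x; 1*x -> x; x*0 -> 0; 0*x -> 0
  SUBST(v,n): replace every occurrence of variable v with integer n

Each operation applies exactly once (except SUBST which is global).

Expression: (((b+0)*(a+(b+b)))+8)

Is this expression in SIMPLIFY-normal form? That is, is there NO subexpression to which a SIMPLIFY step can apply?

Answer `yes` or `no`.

Expression: (((b+0)*(a+(b+b)))+8)
Scanning for simplifiable subexpressions (pre-order)...
  at root: (((b+0)*(a+(b+b)))+8) (not simplifiable)
  at L: ((b+0)*(a+(b+b))) (not simplifiable)
  at LL: (b+0) (SIMPLIFIABLE)
  at LR: (a+(b+b)) (not simplifiable)
  at LRR: (b+b) (not simplifiable)
Found simplifiable subexpr at path LL: (b+0)
One SIMPLIFY step would give: ((b*(a+(b+b)))+8)
-> NOT in normal form.

Answer: no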